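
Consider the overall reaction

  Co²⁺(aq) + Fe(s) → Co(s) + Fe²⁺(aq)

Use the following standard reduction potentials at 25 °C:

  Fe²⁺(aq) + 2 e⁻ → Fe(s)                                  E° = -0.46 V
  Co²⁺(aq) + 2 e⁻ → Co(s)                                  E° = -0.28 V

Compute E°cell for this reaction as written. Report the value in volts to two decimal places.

The Co²⁺/Co couple has the higher reduction potential, so it is the cathode; Fe²⁺/Fe is oxidised at the anode.
E°cell = E°(cathode) − E°(anode) = (-0.28) − (-0.46) = +0.18 V.

+0.18 V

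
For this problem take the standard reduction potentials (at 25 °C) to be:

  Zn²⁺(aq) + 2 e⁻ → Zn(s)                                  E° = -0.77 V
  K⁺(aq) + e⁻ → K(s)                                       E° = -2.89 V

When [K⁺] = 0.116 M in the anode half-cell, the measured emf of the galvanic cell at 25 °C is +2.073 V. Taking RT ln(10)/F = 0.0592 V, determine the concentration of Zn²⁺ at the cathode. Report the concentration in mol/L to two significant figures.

Zn²⁺/Zn is the cathode, K⁺/K the anode: E°cell = +2.12 V, n = 2.
Overall reaction: Zn²⁺(aq) + 2 K(s) → Zn(s) + 2 K⁺(aq); Q = [K⁺]^2/[Zn²⁺]^1.
From E = E° − (0.0592/n) log Q: log Q = (E° − E)·n/0.0592 = (+2.12 − (+2.073))·2/0.0592 = 1.5878.
So 1·log[Zn²⁺] = 2·log(0.116) − log Q = -1.8711 − (1.5878) = -3.4589; [Zn²⁺] = 10^(-3.4589) ≈ 0.00035 M.

0.00035 M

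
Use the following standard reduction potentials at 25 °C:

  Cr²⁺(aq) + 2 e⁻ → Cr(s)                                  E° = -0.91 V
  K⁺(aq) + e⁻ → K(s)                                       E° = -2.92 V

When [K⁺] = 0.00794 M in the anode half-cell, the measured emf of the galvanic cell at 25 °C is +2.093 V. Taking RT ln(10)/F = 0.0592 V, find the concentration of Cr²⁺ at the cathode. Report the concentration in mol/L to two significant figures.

0.040 M

Cr²⁺/Cr is the cathode, K⁺/K the anode: E°cell = +2.01 V, n = 2.
Overall reaction: Cr²⁺(aq) + 2 K(s) → Cr(s) + 2 K⁺(aq); Q = [K⁺]^2/[Cr²⁺]^1.
From E = E° − (0.0592/n) log Q: log Q = (E° − E)·n/0.0592 = (+2.01 − (+2.093))·2/0.0592 = -2.8041.
So 1·log[Cr²⁺] = 2·log(0.00794) − log Q = -4.2004 − (-2.8041) = -1.3963; [Cr²⁺] = 10^(-1.3963) ≈ 0.040 M.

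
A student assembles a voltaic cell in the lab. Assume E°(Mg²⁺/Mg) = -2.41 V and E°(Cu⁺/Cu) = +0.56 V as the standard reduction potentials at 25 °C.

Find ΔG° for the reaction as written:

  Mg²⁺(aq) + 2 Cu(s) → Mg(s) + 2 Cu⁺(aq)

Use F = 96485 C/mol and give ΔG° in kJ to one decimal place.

+573.1 kJ

As written, Mg²⁺/Mg is reduced (cathode) and Cu⁺/Cu is oxidised (anode), so E°cell = (-2.41) − (+0.56) = -2.97 V.
Balancing electrons gives n = 2.
ΔG° = −nFE° = −(2)(96485)(-2.97) = 573,121 J = +573.1 kJ.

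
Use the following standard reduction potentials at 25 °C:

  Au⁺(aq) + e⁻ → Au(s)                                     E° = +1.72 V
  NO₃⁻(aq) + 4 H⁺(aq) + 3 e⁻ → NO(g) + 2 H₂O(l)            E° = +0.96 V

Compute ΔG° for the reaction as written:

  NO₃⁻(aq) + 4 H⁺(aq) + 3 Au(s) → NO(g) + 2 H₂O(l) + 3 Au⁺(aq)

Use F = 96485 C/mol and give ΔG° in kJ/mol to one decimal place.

As written, NO₃⁻/NO is reduced (cathode) and Au⁺/Au is oxidised (anode), so E°cell = (+0.96) − (+1.72) = -0.76 V.
Balancing electrons gives n = 3.
ΔG° = −nFE° = −(3)(96485)(-0.76) = 219,986 J = +220.0 kJ/mol.

+220.0 kJ/mol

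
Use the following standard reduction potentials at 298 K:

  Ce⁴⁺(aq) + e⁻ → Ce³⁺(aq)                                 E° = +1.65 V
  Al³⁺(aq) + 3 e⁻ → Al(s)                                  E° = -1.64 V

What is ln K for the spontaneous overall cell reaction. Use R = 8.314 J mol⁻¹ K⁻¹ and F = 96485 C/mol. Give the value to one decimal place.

Cathode: Ce⁴⁺/Ce³⁺; anode: Al³⁺/Al. E°cell = (+1.65) − (-1.64) = +3.29 V, with n = 3.
ΔG° = −nFE° = −RT ln K, so ln K = nFE°/(RT) = (3)(96485)(+3.29) / ((8.314)(298)) = 384.371.

384.4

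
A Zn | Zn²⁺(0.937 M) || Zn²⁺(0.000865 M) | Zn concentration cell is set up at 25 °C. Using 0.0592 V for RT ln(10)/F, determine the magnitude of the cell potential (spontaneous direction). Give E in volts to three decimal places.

+0.090 V

For a concentration cell E°cell = 0. The 0.937 M side is the cathode (reduction is favoured where [Zn²⁺] is higher).
With n = 2, E = −(0.0592/2) log([Zn²⁺]ₐₙ/[Zn²⁺]꜀ₐₜ) = −(0.0592/2) log(0.000865/0.937) = −(0.0592/2)(-3.035) = +0.090 V.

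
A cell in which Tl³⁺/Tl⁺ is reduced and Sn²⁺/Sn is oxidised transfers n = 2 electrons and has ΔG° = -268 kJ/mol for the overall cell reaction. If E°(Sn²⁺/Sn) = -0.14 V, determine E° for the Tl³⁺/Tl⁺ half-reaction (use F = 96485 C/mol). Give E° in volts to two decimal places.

+1.25 V

E°cell = −ΔG°/(nF) = −(-268×10³)/((2)(96485)) = +1.389 V.
Since Tl³⁺/Tl⁺ is the cathode and Sn²⁺/Sn the anode, E°cell = E°(Tl³⁺/Tl⁺) − E°(Sn²⁺/Sn).
So E°(Tl³⁺/Tl⁺) = E°cell + E°(Sn²⁺/Sn) = +1.389 + (-0.14) = +1.25 V.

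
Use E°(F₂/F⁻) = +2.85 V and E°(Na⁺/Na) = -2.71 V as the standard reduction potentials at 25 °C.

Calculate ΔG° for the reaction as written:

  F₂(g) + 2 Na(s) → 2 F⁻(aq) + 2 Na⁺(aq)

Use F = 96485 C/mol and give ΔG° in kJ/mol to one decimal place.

-1072.9 kJ/mol

As written, F₂/F⁻ is reduced (cathode) and Na⁺/Na is oxidised (anode), so E°cell = (+2.85) − (-2.71) = +5.56 V.
Balancing electrons gives n = 2.
ΔG° = −nFE° = −(2)(96485)(+5.56) = -1,072,913 J = -1072.9 kJ/mol.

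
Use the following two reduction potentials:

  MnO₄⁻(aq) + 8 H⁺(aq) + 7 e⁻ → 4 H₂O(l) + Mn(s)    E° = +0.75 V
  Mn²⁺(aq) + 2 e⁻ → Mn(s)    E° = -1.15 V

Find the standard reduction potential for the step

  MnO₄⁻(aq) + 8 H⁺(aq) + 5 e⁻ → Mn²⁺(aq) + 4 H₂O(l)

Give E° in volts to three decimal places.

Sequential free energies add, so n₃E°₃ = n₁E°₁ + n₂E°₂.
With n₃ = 7, and the known step contributing 2×(-1.15) V, the unknown satisfies 5·E° = 7×(+0.75) − 2×(-1.15) = +7.550.
E° = +7.550 / 5 = +1.510 V.

+1.510 V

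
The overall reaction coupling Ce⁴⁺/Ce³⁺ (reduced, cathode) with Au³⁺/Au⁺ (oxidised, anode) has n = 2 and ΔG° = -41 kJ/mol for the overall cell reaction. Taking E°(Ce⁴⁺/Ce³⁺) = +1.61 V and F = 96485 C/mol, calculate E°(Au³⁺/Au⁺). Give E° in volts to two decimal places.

E°cell = −ΔG°/(nF) = −(-41×10³)/((2)(96485)) = +0.212 V.
Since Ce⁴⁺/Ce³⁺ is the cathode and Au³⁺/Au⁺ the anode, E°cell = E°(Ce⁴⁺/Ce³⁺) − E°(Au³⁺/Au⁺).
So E°(Au³⁺/Au⁺) = E°(Ce⁴⁺/Ce³⁺) − E°cell = (+1.61) − (+0.212) = +1.40 V.

+1.40 V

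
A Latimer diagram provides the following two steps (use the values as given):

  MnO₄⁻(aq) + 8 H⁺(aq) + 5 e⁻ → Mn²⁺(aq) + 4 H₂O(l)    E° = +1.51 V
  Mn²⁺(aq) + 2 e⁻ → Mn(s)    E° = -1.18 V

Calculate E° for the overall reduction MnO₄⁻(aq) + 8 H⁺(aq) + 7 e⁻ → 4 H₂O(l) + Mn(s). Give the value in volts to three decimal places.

+0.741 V

Standard free energies of sequential steps add: ΔG°₃ = ΔG°₁ + ΔG°₂, so n₃E°₃ = n₁E°₁ + n₂E°₂.
E°₃ = (5×+1.51 + 2×-1.18) / 7 = (+5.190) / 7 = +0.741 V.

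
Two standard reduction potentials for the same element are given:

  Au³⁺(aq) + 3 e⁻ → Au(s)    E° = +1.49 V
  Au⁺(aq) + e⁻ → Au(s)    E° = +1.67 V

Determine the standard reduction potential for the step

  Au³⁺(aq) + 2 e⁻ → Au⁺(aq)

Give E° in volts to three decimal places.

Sequential free energies add, so n₃E°₃ = n₁E°₁ + n₂E°₂.
With n₃ = 3, and the known step contributing 1×(+1.67) V, the unknown satisfies 2·E° = 3×(+1.49) − 1×(+1.67) = +2.800.
E° = +2.800 / 2 = +1.400 V.

+1.400 V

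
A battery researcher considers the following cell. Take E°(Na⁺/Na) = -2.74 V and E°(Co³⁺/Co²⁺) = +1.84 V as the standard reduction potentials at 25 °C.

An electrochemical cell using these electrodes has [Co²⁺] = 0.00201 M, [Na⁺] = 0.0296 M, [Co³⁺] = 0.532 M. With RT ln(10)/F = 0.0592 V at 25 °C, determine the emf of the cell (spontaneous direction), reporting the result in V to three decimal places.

Co³⁺/Co²⁺ is the cathode (higher E°), Na⁺/Na the anode: E°cell = +1.84 − (-2.74) = +4.58 V, n = 1.
Overall: Co³⁺(aq) + Na(s) → Co²⁺(aq) + Na⁺(aq)
Q = [Co²⁺]·[Na⁺] / ([Co³⁺]); log Q = -3.951.
E = E° − (0.0592/n) log Q = +4.58 − (0.0592/1)(-3.951) = +4.814 V.

+4.814 V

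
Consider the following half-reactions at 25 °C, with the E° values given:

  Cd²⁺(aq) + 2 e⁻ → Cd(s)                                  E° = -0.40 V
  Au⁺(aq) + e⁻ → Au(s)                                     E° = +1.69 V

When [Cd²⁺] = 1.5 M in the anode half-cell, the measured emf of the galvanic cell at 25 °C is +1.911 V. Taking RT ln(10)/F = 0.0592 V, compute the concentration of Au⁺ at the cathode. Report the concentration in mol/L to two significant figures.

Au⁺/Au is the cathode, Cd²⁺/Cd the anode: E°cell = +2.09 V, n = 2.
Overall reaction: 2 Au⁺(aq) + Cd(s) → 2 Au(s) + Cd²⁺(aq); Q = [Cd²⁺]^1/[Au⁺]^2.
From E = E° − (0.0592/n) log Q: log Q = (E° − E)·n/0.0592 = (+2.09 − (+1.911))·2/0.0592 = 6.0473.
So 2·log[Au⁺] = 1·log(1.5) − log Q = 0.1761 − (6.0473) = -5.8712; log[Au⁺] = -5.8712 / 2 = -2.9356; [Au⁺] = 10^(-2.9356) ≈ 0.0012 M.

0.0012 M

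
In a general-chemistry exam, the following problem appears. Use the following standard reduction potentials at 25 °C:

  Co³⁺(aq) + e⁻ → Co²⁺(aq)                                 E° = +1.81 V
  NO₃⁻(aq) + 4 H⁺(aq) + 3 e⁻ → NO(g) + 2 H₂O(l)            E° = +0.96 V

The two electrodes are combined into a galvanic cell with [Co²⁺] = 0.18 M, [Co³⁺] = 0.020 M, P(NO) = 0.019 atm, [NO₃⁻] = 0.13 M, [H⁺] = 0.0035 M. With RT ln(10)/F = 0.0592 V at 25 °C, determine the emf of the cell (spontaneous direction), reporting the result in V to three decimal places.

+0.971 V

Co³⁺/Co²⁺ is the cathode (higher E°), NO₃⁻/NO the anode: E°cell = +1.81 − (+0.96) = +0.85 V, n = 3.
Overall: 3 Co³⁺(aq) + NO(g) + 2 H₂O(l) → 3 Co²⁺(aq) + NO₃⁻(aq) + 4 H⁺(aq)
Q = [Co²⁺]^3·[NO₃⁻]·[H⁺]^4 / ([Co³⁺]^3·P(NO)); log Q = -6.126.
E = E° − (0.0592/n) log Q = +0.85 − (0.0592/3)(-6.126) = +0.971 V.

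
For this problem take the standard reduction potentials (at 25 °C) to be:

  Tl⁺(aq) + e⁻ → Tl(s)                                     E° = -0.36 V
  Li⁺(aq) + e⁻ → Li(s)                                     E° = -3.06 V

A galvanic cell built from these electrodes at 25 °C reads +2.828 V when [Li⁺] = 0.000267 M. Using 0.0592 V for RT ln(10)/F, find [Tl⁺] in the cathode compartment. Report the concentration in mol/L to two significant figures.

0.039 M

Tl⁺/Tl is the cathode, Li⁺/Li the anode: E°cell = +2.70 V, n = 1.
Overall reaction: Tl⁺(aq) + Li(s) → Tl(s) + Li⁺(aq); Q = [Li⁺]^1/[Tl⁺]^1.
From E = E° − (0.0592/n) log Q: log Q = (E° − E)·n/0.0592 = (+2.70 − (+2.828))·1/0.0592 = -2.1622.
So 1·log[Tl⁺] = 1·log(0.000267) − log Q = -3.5735 − (-2.1622) = -1.4113; [Tl⁺] = 10^(-1.4113) ≈ 0.039 M.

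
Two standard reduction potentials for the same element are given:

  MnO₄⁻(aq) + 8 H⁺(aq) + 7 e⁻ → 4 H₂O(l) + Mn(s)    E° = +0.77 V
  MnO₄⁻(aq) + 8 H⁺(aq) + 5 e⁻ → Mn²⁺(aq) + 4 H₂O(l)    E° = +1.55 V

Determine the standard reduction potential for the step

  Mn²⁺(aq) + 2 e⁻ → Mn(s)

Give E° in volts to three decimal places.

Sequential free energies add, so n₃E°₃ = n₁E°₁ + n₂E°₂.
With n₃ = 7, and the known step contributing 5×(+1.55) V, the unknown satisfies 2·E° = 7×(+0.77) − 5×(+1.55) = -2.360.
E° = -2.360 / 2 = -1.180 V.

-1.180 V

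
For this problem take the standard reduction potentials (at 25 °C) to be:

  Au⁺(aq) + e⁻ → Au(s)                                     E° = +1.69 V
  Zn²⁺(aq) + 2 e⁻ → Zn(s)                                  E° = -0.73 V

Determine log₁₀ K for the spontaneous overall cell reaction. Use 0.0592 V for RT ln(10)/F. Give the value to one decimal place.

Cathode: Au⁺/Au; anode: Zn²⁺/Zn. E°cell = +2.42 V, n = 2.
log K = nE°cell / 0.0592 = (2)(+2.42) / 0.0592 = 81.8.

81.8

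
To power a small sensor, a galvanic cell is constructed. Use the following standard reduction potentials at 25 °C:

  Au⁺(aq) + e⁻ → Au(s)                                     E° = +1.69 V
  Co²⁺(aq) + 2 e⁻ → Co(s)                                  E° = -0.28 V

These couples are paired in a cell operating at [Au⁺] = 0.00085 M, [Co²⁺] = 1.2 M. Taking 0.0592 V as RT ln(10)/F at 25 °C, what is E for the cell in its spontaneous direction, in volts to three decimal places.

+1.786 V

Au⁺/Au is the cathode (higher E°), Co²⁺/Co the anode: E°cell = +1.69 − (-0.28) = +1.97 V, n = 2.
Overall: 2 Au⁺(aq) + Co(s) → 2 Au(s) + Co²⁺(aq)
Q = [Co²⁺] / ([Au⁺]^2); log Q = 6.220.
E = E° − (0.0592/n) log Q = +1.97 − (0.0592/2)(6.220) = +1.786 V.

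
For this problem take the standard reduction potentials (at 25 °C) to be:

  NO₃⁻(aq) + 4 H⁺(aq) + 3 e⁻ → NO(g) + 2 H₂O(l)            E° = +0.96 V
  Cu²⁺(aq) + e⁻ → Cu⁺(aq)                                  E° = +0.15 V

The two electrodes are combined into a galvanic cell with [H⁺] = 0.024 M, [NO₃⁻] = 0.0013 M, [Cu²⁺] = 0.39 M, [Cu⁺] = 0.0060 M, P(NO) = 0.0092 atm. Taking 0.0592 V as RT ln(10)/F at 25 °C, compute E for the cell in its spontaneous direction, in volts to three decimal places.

NO₃⁻/NO is the cathode (higher E°), Cu²⁺/Cu⁺ the anode: E°cell = +0.96 − (+0.15) = +0.81 V, n = 3.
Overall: NO₃⁻(aq) + 4 H⁺(aq) + 3 Cu⁺(aq) → NO(g) + 2 H₂O(l) + 3 Cu²⁺(aq)
Q = P(NO)·[Cu²⁺]^3 / ([NO₃⁻]·[H⁺]^4·[Cu⁺]^3); log Q = 12.768.
E = E° − (0.0592/n) log Q = +0.81 − (0.0592/3)(12.768) = +0.558 V.

+0.558 V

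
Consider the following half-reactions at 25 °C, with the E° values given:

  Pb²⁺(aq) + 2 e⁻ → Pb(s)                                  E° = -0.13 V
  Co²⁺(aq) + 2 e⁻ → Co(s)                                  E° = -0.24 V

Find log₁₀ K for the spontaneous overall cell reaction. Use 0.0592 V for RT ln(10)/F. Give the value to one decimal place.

3.7

Cathode: Pb²⁺/Pb; anode: Co²⁺/Co. E°cell = +0.11 V, n = 2.
log K = nE°cell / 0.0592 = (2)(+0.11) / 0.0592 = 3.7.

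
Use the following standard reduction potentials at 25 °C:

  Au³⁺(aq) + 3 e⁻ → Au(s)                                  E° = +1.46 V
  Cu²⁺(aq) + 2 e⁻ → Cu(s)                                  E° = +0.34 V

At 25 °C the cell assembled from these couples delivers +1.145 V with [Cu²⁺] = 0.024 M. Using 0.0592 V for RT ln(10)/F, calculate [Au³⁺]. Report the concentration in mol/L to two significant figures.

0.069 M

Au³⁺/Au is the cathode, Cu²⁺/Cu the anode: E°cell = +1.12 V, n = 6.
Overall reaction: 2 Au³⁺(aq) + 3 Cu(s) → 2 Au(s) + 3 Cu²⁺(aq); Q = [Cu²⁺]^3/[Au³⁺]^2.
From E = E° − (0.0592/n) log Q: log Q = (E° − E)·n/0.0592 = (+1.12 − (+1.145))·6/0.0592 = -2.5338.
So 2·log[Au³⁺] = 3·log(0.024) − log Q = -4.8594 − (-2.5338) = -2.3256; log[Au³⁺] = -2.3256 / 2 = -1.1628; [Au³⁺] = 10^(-1.1628) ≈ 0.069 M.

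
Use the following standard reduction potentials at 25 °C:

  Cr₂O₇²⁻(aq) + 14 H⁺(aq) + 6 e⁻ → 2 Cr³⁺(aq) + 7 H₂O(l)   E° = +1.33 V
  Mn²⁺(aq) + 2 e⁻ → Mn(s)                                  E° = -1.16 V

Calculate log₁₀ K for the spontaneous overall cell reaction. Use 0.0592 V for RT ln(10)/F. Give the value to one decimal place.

252.4

Cathode: Cr₂O₇²⁻/Cr³⁺; anode: Mn²⁺/Mn. E°cell = +2.49 V, n = 6.
log K = nE°cell / 0.0592 = (6)(+2.49) / 0.0592 = 252.4.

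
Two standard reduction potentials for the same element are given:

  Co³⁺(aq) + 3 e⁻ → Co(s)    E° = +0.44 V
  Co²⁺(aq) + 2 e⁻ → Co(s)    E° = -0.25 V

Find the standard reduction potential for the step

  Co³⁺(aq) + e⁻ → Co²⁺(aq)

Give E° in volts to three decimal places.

Sequential free energies add, so n₃E°₃ = n₁E°₁ + n₂E°₂.
With n₃ = 3, and the known step contributing 2×(-0.25) V, the unknown satisfies 1·E° = 3×(+0.44) − 2×(-0.25) = +1.820.
E° = +1.820 / 1 = +1.820 V.

+1.820 V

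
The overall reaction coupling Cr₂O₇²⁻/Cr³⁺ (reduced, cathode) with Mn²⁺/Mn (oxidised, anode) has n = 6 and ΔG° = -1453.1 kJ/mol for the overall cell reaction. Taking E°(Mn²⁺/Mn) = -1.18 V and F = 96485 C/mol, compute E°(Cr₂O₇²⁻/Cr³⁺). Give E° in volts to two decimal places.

+1.33 V

E°cell = −ΔG°/(nF) = −(-1453.1×10³)/((6)(96485)) = +2.510 V.
Since Cr₂O₇²⁻/Cr³⁺ is the cathode and Mn²⁺/Mn the anode, E°cell = E°(Cr₂O₇²⁻/Cr³⁺) − E°(Mn²⁺/Mn).
So E°(Cr₂O₇²⁻/Cr³⁺) = E°cell + E°(Mn²⁺/Mn) = +2.510 + (-1.18) = +1.33 V.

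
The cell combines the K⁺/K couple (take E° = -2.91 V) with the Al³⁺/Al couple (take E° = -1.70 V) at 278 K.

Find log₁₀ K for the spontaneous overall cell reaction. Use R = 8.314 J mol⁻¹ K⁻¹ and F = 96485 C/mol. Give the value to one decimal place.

Cathode: Al³⁺/Al; anode: K⁺/K. E°cell = (-1.70) − (-2.91) = +1.21 V, with n = 3.
ΔG° = −nFE° = −RT ln K, so ln K = nFE°/(RT) = (3)(96485)(+1.21) / ((8.314)(278)) = 151.535.
log₁₀ K = 151.535 / ln 10 = 65.8.

65.8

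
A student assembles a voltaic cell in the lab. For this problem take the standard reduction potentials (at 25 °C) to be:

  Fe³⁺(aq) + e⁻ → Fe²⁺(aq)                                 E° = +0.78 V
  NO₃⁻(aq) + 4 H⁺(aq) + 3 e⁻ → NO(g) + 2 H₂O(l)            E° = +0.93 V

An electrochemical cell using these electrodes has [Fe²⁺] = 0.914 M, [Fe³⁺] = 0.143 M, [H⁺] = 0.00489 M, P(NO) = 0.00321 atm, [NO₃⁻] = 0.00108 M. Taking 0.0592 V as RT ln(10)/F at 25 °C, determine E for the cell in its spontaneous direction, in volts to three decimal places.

NO₃⁻/NO is the cathode (higher E°), Fe³⁺/Fe²⁺ the anode: E°cell = +0.93 − (+0.78) = +0.15 V, n = 3.
Overall: NO₃⁻(aq) + 4 H⁺(aq) + 3 Fe²⁺(aq) → NO(g) + 2 H₂O(l) + 3 Fe³⁺(aq)
Q = P(NO)·[Fe³⁺]^3 / ([NO₃⁻]·[H⁺]^4·[Fe²⁺]^3); log Q = 7.299.
E = E° − (0.0592/n) log Q = +0.15 − (0.0592/3)(7.299) = +0.006 V.

+0.006 V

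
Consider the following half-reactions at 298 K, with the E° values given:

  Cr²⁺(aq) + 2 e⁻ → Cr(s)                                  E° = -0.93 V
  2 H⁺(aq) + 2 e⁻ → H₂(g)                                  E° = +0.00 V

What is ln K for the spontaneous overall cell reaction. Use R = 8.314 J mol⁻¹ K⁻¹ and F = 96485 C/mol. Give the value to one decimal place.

72.4

Cathode: H⁺/H₂; anode: Cr²⁺/Cr. E°cell = (+0.00) − (-0.93) = +0.93 V, with n = 2.
ΔG° = −nFE° = −RT ln K, so ln K = nFE°/(RT) = (2)(96485)(+0.93) / ((8.314)(298)) = 72.435.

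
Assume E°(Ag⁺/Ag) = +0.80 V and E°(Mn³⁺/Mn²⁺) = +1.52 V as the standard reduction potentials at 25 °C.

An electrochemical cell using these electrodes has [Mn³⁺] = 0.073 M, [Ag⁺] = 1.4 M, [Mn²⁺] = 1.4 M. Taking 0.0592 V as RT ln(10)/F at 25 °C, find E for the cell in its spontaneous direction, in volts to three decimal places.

+0.635 V

Mn³⁺/Mn²⁺ is the cathode (higher E°), Ag⁺/Ag the anode: E°cell = +1.52 − (+0.80) = +0.72 V, n = 1.
Overall: Mn³⁺(aq) + Ag(s) → Mn²⁺(aq) + Ag⁺(aq)
Q = [Mn²⁺]·[Ag⁺] / ([Mn³⁺]); log Q = 1.429.
E = E° − (0.0592/n) log Q = +0.72 − (0.0592/1)(1.429) = +0.635 V.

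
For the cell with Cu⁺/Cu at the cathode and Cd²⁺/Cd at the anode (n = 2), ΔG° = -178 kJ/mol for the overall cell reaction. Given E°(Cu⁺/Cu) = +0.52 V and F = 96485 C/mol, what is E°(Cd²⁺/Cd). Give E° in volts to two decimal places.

-0.40 V

E°cell = −ΔG°/(nF) = −(-178×10³)/((2)(96485)) = +0.922 V.
Since Cu⁺/Cu is the cathode and Cd²⁺/Cd the anode, E°cell = E°(Cu⁺/Cu) − E°(Cd²⁺/Cd).
So E°(Cd²⁺/Cd) = E°(Cu⁺/Cu) − E°cell = (+0.52) − (+0.922) = -0.40 V.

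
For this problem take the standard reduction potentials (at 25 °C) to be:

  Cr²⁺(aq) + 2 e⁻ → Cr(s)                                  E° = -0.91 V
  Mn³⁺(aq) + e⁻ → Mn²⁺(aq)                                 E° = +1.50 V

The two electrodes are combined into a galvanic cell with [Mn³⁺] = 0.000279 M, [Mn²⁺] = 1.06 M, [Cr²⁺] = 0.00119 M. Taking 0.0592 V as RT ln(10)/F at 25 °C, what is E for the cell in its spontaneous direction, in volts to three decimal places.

Mn³⁺/Mn²⁺ is the cathode (higher E°), Cr²⁺/Cr the anode: E°cell = +1.50 − (-0.91) = +2.41 V, n = 2.
Overall: 2 Mn³⁺(aq) + Cr(s) → 2 Mn²⁺(aq) + Cr²⁺(aq)
Q = [Mn²⁺]^2·[Cr²⁺] / ([Mn³⁺]^2); log Q = 4.235.
E = E° − (0.0592/n) log Q = +2.41 − (0.0592/2)(4.235) = +2.285 V.

+2.285 V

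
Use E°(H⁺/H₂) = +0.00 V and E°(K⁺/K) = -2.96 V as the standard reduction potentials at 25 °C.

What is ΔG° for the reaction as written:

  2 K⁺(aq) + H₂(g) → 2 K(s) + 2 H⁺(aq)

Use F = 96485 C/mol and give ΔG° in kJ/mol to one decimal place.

As written, K⁺/K is reduced (cathode) and H⁺/H₂ is oxidised (anode), so E°cell = (-2.96) − (+0.00) = -2.96 V.
Balancing electrons gives n = 2.
ΔG° = −nFE° = −(2)(96485)(-2.96) = 571,191 J = +571.2 kJ/mol.

+571.2 kJ/mol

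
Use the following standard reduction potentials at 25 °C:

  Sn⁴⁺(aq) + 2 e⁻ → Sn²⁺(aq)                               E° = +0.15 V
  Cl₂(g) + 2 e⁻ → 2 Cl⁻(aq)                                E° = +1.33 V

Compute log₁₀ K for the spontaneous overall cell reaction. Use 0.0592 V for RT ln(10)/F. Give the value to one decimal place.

Cathode: Cl₂/Cl⁻; anode: Sn⁴⁺/Sn²⁺. E°cell = +1.18 V, n = 2.
log K = nE°cell / 0.0592 = (2)(+1.18) / 0.0592 = 39.9.

39.9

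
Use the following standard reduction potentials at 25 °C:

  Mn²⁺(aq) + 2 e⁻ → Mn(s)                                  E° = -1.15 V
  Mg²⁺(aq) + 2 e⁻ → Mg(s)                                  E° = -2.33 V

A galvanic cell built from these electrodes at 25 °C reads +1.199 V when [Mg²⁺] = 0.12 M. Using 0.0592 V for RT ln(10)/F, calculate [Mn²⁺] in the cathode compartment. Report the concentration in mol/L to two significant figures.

Mn²⁺/Mn is the cathode, Mg²⁺/Mg the anode: E°cell = +1.18 V, n = 2.
Overall reaction: Mn²⁺(aq) + Mg(s) → Mn(s) + Mg²⁺(aq); Q = [Mg²⁺]^1/[Mn²⁺]^1.
From E = E° − (0.0592/n) log Q: log Q = (E° − E)·n/0.0592 = (+1.18 − (+1.199))·2/0.0592 = -0.6419.
So 1·log[Mn²⁺] = 1·log(0.12) − log Q = -0.9208 − (-0.6419) = -0.2789; [Mn²⁺] = 10^(-0.2789) ≈ 0.53 M.

0.53 M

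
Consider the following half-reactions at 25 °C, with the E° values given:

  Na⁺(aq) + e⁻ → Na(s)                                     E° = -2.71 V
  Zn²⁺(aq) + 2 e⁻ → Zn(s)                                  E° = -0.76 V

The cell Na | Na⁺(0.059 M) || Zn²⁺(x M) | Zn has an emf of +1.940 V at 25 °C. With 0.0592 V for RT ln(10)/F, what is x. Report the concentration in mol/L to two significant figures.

0.0016 M

Zn²⁺/Zn is the cathode, Na⁺/Na the anode: E°cell = +1.95 V, n = 2.
Overall reaction: Zn²⁺(aq) + 2 Na(s) → Zn(s) + 2 Na⁺(aq); Q = [Na⁺]^2/[Zn²⁺]^1.
From E = E° − (0.0592/n) log Q: log Q = (E° − E)·n/0.0592 = (+1.95 − (+1.940))·2/0.0592 = 0.3378.
So 1·log[Zn²⁺] = 2·log(0.059) − log Q = -2.4583 − (0.3378) = -2.7961; [Zn²⁺] = 10^(-2.7961) ≈ 0.0016 M.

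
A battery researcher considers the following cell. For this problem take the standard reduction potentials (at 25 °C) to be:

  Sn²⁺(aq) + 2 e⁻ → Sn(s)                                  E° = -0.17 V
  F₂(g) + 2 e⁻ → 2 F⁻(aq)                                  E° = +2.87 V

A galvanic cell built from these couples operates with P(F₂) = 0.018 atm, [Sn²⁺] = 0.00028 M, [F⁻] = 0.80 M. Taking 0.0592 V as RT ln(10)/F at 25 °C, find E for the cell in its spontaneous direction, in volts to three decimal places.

F₂/F⁻ is the cathode (higher E°), Sn²⁺/Sn the anode: E°cell = +2.87 − (-0.17) = +3.04 V, n = 2.
Overall: F₂(g) + Sn(s) → 2 F⁻(aq) + Sn²⁺(aq)
Q = [F⁻]^2·[Sn²⁺] / (P(F₂)); log Q = -2.002.
E = E° − (0.0592/n) log Q = +3.04 − (0.0592/2)(-2.002) = +3.099 V.

+3.099 V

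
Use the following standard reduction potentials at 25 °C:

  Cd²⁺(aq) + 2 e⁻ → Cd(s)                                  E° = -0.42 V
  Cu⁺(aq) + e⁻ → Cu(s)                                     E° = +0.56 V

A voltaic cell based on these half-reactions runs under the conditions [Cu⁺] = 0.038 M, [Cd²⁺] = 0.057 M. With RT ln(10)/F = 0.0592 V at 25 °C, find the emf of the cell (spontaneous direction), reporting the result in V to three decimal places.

+0.933 V

Cu⁺/Cu is the cathode (higher E°), Cd²⁺/Cd the anode: E°cell = +0.56 − (-0.42) = +0.98 V, n = 2.
Overall: 2 Cu⁺(aq) + Cd(s) → 2 Cu(s) + Cd²⁺(aq)
Q = [Cd²⁺] / ([Cu⁺]^2); log Q = 1.596.
E = E° − (0.0592/n) log Q = +0.98 − (0.0592/2)(1.596) = +0.933 V.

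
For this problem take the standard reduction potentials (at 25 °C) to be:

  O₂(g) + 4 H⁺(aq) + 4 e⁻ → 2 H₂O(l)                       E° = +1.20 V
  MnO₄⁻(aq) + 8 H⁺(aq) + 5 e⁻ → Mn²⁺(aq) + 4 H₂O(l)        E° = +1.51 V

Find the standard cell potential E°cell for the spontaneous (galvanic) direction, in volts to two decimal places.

+0.31 V

The MnO₄⁻/Mn²⁺ couple has the higher reduction potential, so it is the cathode; O₂/H₂O is oxidised at the anode.
E°cell = E°(cathode) − E°(anode) = (+1.51) − (+1.20) = +0.31 V.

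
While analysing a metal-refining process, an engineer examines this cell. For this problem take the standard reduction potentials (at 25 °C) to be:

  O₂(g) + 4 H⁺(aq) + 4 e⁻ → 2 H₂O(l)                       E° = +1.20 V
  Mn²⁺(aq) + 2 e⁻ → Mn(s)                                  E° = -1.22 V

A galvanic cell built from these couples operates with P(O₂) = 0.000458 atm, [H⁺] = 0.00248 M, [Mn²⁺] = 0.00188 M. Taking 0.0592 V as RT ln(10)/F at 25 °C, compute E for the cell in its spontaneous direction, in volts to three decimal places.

+2.297 V

O₂/H₂O is the cathode (higher E°), Mn²⁺/Mn the anode: E°cell = +1.20 − (-1.22) = +2.42 V, n = 4.
Overall: O₂(g) + 4 H⁺(aq) + 2 Mn(s) → 2 H₂O(l) + 2 Mn²⁺(aq)
Q = [Mn²⁺]^2 / (P(O₂)·[H⁺]^4); log Q = 8.310.
E = E° − (0.0592/n) log Q = +2.42 − (0.0592/4)(8.310) = +2.297 V.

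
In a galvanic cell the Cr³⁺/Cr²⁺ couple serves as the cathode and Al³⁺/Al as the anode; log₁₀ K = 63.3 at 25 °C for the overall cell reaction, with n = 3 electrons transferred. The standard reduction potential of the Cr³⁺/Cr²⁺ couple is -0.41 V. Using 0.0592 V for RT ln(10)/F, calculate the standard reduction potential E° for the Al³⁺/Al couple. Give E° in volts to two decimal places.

-1.66 V

E°cell = (0.0592/n)·log K = (0.0592/3)(63.3) = +1.249 V.
Since Cr³⁺/Cr²⁺ is the cathode and Al³⁺/Al the anode, E°cell = E°(Cr³⁺/Cr²⁺) − E°(Al³⁺/Al).
So E°(Al³⁺/Al) = E°(Cr³⁺/Cr²⁺) − E°cell = (-0.41) − (+1.249) = -1.66 V.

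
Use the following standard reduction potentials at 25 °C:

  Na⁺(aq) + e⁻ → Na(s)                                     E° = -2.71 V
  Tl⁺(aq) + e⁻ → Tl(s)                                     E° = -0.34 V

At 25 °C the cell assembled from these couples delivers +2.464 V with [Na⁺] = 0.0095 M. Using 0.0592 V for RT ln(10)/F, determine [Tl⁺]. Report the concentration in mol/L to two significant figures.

Tl⁺/Tl is the cathode, Na⁺/Na the anode: E°cell = +2.37 V, n = 1.
Overall reaction: Tl⁺(aq) + Na(s) → Tl(s) + Na⁺(aq); Q = [Na⁺]^1/[Tl⁺]^1.
From E = E° − (0.0592/n) log Q: log Q = (E° − E)·n/0.0592 = (+2.37 − (+2.464))·1/0.0592 = -1.5878.
So 1·log[Tl⁺] = 1·log(0.0095) − log Q = -2.0223 − (-1.5878) = -0.4345; [Tl⁺] = 10^(-0.4345) ≈ 0.37 M.

0.37 M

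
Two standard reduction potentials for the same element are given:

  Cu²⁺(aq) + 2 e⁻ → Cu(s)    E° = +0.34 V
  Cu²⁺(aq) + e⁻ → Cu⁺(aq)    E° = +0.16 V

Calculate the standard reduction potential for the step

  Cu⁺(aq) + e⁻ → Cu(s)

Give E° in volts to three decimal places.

+0.520 V

Sequential free energies add, so n₃E°₃ = n₁E°₁ + n₂E°₂.
With n₃ = 2, and the known step contributing 1×(+0.16) V, the unknown satisfies 1·E° = 2×(+0.34) − 1×(+0.16) = +0.520.
E° = +0.520 / 1 = +0.520 V.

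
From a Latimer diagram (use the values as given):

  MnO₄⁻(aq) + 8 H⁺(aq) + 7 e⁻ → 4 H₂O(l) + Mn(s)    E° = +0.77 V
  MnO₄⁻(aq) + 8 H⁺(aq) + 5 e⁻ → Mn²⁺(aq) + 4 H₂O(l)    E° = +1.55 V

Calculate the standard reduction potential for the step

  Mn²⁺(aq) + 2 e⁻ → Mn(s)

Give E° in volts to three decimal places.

Sequential free energies add, so n₃E°₃ = n₁E°₁ + n₂E°₂.
With n₃ = 7, and the known step contributing 5×(+1.55) V, the unknown satisfies 2·E° = 7×(+0.77) − 5×(+1.55) = -2.360.
E° = -2.360 / 2 = -1.180 V.

-1.180 V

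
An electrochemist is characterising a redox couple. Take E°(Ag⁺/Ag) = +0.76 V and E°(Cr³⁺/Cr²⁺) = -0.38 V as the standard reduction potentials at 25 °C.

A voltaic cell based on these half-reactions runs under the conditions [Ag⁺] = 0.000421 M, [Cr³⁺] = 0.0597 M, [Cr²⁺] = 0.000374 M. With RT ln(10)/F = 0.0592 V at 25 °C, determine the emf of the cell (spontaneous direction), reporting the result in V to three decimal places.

Ag⁺/Ag is the cathode (higher E°), Cr³⁺/Cr²⁺ the anode: E°cell = +0.76 − (-0.38) = +1.14 V, n = 1.
Overall: Ag⁺(aq) + Cr²⁺(aq) → Ag(s) + Cr³⁺(aq)
Q = [Cr³⁺] / ([Ag⁺]·[Cr²⁺]); log Q = 5.579.
E = E° − (0.0592/n) log Q = +1.14 − (0.0592/1)(5.579) = +0.810 V.

+0.810 V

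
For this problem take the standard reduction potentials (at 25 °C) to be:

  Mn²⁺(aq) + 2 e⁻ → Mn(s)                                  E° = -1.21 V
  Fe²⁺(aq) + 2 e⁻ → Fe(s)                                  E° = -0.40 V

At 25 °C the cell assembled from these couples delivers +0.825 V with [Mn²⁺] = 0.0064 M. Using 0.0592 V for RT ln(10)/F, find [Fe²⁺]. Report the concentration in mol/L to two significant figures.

0.021 M

Fe²⁺/Fe is the cathode, Mn²⁺/Mn the anode: E°cell = +0.81 V, n = 2.
Overall reaction: Fe²⁺(aq) + Mn(s) → Fe(s) + Mn²⁺(aq); Q = [Mn²⁺]^1/[Fe²⁺]^1.
From E = E° − (0.0592/n) log Q: log Q = (E° − E)·n/0.0592 = (+0.81 − (+0.825))·2/0.0592 = -0.5068.
So 1·log[Fe²⁺] = 1·log(0.0064) − log Q = -2.1938 − (-0.5068) = -1.6870; [Fe²⁺] = 10^(-1.6870) ≈ 0.021 M.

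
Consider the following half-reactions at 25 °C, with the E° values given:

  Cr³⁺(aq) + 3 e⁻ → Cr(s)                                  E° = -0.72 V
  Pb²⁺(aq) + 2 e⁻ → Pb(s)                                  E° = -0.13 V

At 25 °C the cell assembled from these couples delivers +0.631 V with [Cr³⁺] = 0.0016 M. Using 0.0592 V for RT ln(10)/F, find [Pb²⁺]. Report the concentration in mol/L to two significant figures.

0.33 M

Pb²⁺/Pb is the cathode, Cr³⁺/Cr the anode: E°cell = +0.59 V, n = 6.
Overall reaction: 3 Pb²⁺(aq) + 2 Cr(s) → 3 Pb(s) + 2 Cr³⁺(aq); Q = [Cr³⁺]^2/[Pb²⁺]^3.
From E = E° − (0.0592/n) log Q: log Q = (E° − E)·n/0.0592 = (+0.59 − (+0.631))·6/0.0592 = -4.1554.
So 3·log[Pb²⁺] = 2·log(0.0016) − log Q = -5.5918 − (-4.1554) = -1.4364; log[Pb²⁺] = -1.4364 / 3 = -0.4788; [Pb²⁺] = 10^(-0.4788) ≈ 0.33 M.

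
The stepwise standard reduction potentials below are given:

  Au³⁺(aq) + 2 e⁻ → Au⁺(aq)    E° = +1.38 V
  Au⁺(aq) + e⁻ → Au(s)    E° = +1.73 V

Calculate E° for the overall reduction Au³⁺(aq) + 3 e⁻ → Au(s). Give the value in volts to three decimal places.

+1.497 V

Standard free energies of sequential steps add: ΔG°₃ = ΔG°₁ + ΔG°₂, so n₃E°₃ = n₁E°₁ + n₂E°₂.
E°₃ = (2×+1.38 + 1×+1.73) / 3 = (+4.490) / 3 = +1.497 V.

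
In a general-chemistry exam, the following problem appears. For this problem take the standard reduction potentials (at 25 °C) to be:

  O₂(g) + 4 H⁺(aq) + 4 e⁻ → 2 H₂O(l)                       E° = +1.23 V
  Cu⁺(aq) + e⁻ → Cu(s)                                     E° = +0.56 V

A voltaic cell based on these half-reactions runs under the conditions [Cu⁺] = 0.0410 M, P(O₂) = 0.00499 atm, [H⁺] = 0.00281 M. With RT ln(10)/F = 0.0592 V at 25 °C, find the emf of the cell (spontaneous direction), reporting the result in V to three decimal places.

O₂/H₂O is the cathode (higher E°), Cu⁺/Cu the anode: E°cell = +1.23 − (+0.56) = +0.67 V, n = 4.
Overall: O₂(g) + 4 H⁺(aq) + 4 Cu(s) → 2 H₂O(l) + 4 Cu⁺(aq)
Q = [Cu⁺]^4 / (P(O₂)·[H⁺]^4); log Q = 6.958.
E = E° − (0.0592/n) log Q = +0.67 − (0.0592/4)(6.958) = +0.567 V.

+0.567 V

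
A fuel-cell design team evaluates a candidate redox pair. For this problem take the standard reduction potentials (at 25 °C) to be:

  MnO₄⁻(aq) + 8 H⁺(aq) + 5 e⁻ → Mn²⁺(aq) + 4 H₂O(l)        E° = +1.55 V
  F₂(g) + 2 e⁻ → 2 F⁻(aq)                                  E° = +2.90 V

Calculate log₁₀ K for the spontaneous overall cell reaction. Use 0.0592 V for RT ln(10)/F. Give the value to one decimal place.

Cathode: F₂/F⁻; anode: MnO₄⁻/Mn²⁺. E°cell = +1.35 V, n = 10.
log K = nE°cell / 0.0592 = (10)(+1.35) / 0.0592 = 228.0.

228.0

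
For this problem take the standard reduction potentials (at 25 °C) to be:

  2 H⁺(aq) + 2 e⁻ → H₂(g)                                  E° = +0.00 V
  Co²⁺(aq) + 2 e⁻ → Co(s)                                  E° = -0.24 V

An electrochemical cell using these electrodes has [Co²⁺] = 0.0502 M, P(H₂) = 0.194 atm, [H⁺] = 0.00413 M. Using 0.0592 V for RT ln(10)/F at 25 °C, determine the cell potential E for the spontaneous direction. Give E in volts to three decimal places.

+0.158 V

H⁺/H₂ is the cathode (higher E°), Co²⁺/Co the anode: E°cell = +0.00 − (-0.24) = +0.24 V, n = 2.
Overall: 2 H⁺(aq) + Co(s) → H₂(g) + Co²⁺(aq)
Q = P(H₂)·[Co²⁺] / ([H⁺]^2); log Q = 2.757.
E = E° − (0.0592/n) log Q = +0.24 − (0.0592/2)(2.757) = +0.158 V.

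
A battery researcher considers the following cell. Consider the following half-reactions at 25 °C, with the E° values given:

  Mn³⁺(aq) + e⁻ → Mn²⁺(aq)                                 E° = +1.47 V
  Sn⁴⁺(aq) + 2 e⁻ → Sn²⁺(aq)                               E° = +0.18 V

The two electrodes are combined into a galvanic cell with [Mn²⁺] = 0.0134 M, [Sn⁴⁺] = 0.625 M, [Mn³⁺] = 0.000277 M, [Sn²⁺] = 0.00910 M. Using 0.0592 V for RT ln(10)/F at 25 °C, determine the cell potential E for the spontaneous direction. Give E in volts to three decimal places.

+1.136 V

Mn³⁺/Mn²⁺ is the cathode (higher E°), Sn⁴⁺/Sn²⁺ the anode: E°cell = +1.47 − (+0.18) = +1.29 V, n = 2.
Overall: 2 Mn³⁺(aq) + Sn²⁺(aq) → 2 Mn²⁺(aq) + Sn⁴⁺(aq)
Q = [Mn²⁺]^2·[Sn⁴⁺] / ([Mn³⁺]^2·[Sn²⁺]); log Q = 5.206.
E = E° − (0.0592/n) log Q = +1.29 − (0.0592/2)(5.206) = +1.136 V.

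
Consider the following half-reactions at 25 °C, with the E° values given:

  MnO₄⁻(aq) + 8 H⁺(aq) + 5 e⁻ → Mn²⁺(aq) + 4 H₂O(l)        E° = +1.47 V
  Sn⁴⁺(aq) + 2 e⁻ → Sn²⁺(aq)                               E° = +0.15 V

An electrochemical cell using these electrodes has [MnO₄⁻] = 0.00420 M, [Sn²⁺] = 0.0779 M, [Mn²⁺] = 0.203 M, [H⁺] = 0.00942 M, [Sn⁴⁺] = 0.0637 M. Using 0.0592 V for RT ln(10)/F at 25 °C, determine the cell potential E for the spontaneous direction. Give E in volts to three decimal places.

+1.111 V

MnO₄⁻/Mn²⁺ is the cathode (higher E°), Sn⁴⁺/Sn²⁺ the anode: E°cell = +1.47 − (+0.15) = +1.32 V, n = 10.
Overall: 2 MnO₄⁻(aq) + 16 H⁺(aq) + 5 Sn²⁺(aq) → 2 Mn²⁺(aq) + 8 H₂O(l) + 5 Sn⁴⁺(aq)
Q = [Mn²⁺]^2·[Sn⁴⁺]^5 / ([MnO₄⁻]^2·[H⁺]^16·[Sn²⁺]^5); log Q = 35.347.
E = E° − (0.0592/n) log Q = +1.32 − (0.0592/10)(35.347) = +1.111 V.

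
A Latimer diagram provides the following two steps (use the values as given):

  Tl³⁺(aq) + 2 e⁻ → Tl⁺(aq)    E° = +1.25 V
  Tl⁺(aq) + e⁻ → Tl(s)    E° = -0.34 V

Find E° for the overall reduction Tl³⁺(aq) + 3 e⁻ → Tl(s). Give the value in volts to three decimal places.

+0.720 V

Standard free energies of sequential steps add: ΔG°₃ = ΔG°₁ + ΔG°₂, so n₃E°₃ = n₁E°₁ + n₂E°₂.
E°₃ = (2×+1.25 + 1×-0.34) / 3 = (+2.160) / 3 = +0.720 V.
E° values themselves are not directly additive — weighting by electron count is essential.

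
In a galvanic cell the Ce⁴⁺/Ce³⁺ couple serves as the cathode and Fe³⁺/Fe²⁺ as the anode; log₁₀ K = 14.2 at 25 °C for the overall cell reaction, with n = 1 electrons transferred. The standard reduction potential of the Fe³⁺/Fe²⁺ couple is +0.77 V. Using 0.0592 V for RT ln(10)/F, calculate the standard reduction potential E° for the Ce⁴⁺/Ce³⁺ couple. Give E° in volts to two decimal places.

+1.61 V

E°cell = (0.0592/n)·log K = (0.0592/1)(14.2) = +0.841 V.
Since Ce⁴⁺/Ce³⁺ is the cathode and Fe³⁺/Fe²⁺ the anode, E°cell = E°(Ce⁴⁺/Ce³⁺) − E°(Fe³⁺/Fe²⁺).
So E°(Ce⁴⁺/Ce³⁺) = E°cell + E°(Fe³⁺/Fe²⁺) = +0.841 + (+0.77) = +1.61 V.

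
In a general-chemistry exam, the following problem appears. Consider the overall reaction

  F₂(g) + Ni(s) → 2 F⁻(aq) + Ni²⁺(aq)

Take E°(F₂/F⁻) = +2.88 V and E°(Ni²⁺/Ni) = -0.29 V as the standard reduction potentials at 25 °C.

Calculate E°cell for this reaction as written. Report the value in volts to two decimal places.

The F₂/F⁻ couple has the higher reduction potential, so it is the cathode; Ni²⁺/Ni is oxidised at the anode.
E°cell = E°(cathode) − E°(anode) = (+2.88) − (-0.29) = +3.17 V.

+3.17 V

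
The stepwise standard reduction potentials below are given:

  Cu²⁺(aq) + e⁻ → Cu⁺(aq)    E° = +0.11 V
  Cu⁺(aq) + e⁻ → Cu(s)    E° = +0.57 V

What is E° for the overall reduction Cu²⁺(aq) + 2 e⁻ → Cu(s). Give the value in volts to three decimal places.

+0.340 V

Adding the free-energy changes (−nFE°) of the two steps gives −n₃FE°₃ = −n₁FE°₁ − n₂FE°₂.
E°₃ = (1×+0.11 + 1×+0.57) / 2 = (+0.680) / 2 = +0.340 V.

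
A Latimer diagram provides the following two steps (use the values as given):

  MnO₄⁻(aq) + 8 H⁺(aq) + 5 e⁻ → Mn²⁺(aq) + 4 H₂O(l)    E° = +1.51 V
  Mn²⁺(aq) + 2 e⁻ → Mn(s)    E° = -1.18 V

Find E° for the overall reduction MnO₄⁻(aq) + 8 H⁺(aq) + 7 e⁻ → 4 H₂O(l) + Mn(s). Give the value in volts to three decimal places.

Since ΔG° = −nFE° is additive over sequential reductions, n₃E°₃ = n₁E°₁ + n₂E°₂.
E°₃ = (5×+1.51 + 2×-1.18) / 7 = (+5.190) / 7 = +0.741 V.
Simply averaging or adding the two E° values would be wrong; the electron-weighted sum is required.

+0.741 V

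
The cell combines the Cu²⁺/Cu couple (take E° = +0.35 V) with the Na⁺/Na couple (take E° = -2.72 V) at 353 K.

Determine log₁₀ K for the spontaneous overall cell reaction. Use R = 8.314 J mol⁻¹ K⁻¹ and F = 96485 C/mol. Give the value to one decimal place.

87.7

Cathode: Cu²⁺/Cu; anode: Na⁺/Na. E°cell = (+0.35) − (-2.72) = +3.07 V, with n = 2.
ΔG° = −nFE° = −RT ln K, so ln K = nFE°/(RT) = (2)(96485)(+3.07) / ((8.314)(353)) = 201.857.
log₁₀ K = 201.857 / ln 10 = 87.7.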